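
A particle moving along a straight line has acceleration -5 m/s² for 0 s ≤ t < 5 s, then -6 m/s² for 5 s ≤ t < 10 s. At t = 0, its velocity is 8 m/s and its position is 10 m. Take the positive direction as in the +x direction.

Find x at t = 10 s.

On each constant-a segment, Δv = aΔt and Δx = v₀Δt + ½aΔt²; chain segment to segment.
0–5 s: v starts 8 m/s; Δx = 8·5 + ½·-5·5² = -22.5 m; v ends -17 m/s.
5–10 s: v starts -17 m/s; Δx = -17·5 + ½·-6·5² = -160 m; v ends -47 m/s.
x(10) = 10 + Σ Δx = -172.5 m.

-172.5 m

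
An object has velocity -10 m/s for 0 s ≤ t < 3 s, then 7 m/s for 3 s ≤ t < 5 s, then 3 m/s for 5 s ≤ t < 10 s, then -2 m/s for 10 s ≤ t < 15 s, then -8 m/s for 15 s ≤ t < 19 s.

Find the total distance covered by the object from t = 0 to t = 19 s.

101 m

Total distance travelled is ∫|v| dt — sum the magnitudes of each area piece.
0–3 s: |-10| × 3 = 30 m
3–5 s: |7| × 2 = 14 m
5–10 s: |3| × 5 = 15 m
10–15 s: |-2| × 5 = 10 m
15–19 s: |-8| × 4 = 32 m
Total distance = 101 m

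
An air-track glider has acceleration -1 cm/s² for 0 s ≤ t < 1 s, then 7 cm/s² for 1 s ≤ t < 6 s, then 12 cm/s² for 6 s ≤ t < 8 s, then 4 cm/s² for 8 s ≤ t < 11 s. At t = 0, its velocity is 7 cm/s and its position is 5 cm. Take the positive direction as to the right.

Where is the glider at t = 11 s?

448 cm

On each constant-a segment, Δv = aΔt and Δx = v₀Δt + ½aΔt²; chain segment to segment.
0–1 s: v starts 7 cm/s; Δx = 7·1 + ½·-1·1² = 6.5 cm; v ends 6 cm/s.
1–6 s: v starts 6 cm/s; Δx = 6·5 + ½·7·5² = 117.5 cm; v ends 41 cm/s.
6–8 s: v starts 41 cm/s; Δx = 41·2 + ½·12·2² = 106 cm; v ends 65 cm/s.
8–11 s: v starts 65 cm/s; Δx = 65·3 + ½·4·3² = 213 cm; v ends 77 cm/s.
x(11) = 5 + Σ Δx = 448 cm.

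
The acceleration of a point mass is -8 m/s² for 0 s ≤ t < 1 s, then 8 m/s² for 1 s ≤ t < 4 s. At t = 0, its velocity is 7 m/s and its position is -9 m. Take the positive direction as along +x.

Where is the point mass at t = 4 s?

On each constant-a segment, Δv = aΔt and Δx = v₀Δt + ½aΔt²; chain segment to segment.
0–1 s: v starts 7 m/s; Δx = 7·1 + ½·-8·1² = 3 m; v ends -1 m/s.
1–4 s: v starts -1 m/s; Δx = -1·3 + ½·8·3² = 33 m; v ends 23 m/s.
x(4) = -9 + Σ Δx = 27 m.

27 m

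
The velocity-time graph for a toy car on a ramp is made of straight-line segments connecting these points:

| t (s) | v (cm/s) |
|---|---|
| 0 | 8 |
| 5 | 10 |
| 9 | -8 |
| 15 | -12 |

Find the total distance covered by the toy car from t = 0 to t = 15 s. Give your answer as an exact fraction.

1109/9 cm

Distance (not displacement) is the total path length: add the absolute areas under v-t.
0–5 s: |½(8 + 10)(5)| = 45 cm
5–9 s: v = 0 at t = 65/9 s; triangle areas 100/9 + 64/9 = 164/9 cm
9–15 s: |½(-8 + -12)(6)| = 60 cm
Total distance = 1109/9 cm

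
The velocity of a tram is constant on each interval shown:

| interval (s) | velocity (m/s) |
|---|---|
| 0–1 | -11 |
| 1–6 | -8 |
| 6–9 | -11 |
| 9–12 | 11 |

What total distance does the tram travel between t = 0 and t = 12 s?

Distance (not displacement) is the total path length: add the absolute areas under v-t.
0–1 s: |-11| × 1 = 11 m
1–6 s: |-8| × 5 = 40 m
6–9 s: |-11| × 3 = 33 m
9–12 s: |11| × 3 = 33 m
Total distance = 117 m

117 m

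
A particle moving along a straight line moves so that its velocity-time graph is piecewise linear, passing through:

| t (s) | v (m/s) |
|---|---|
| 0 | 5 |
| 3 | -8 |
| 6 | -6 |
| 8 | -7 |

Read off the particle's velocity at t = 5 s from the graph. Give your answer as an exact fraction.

On 3–6 s the graph is linear from -8 to -6 m/s: v(5) = -8 + (-6 − -8)·(5 − 3)/(6 − 3) = -20/3 m/s.

-20/3 m/s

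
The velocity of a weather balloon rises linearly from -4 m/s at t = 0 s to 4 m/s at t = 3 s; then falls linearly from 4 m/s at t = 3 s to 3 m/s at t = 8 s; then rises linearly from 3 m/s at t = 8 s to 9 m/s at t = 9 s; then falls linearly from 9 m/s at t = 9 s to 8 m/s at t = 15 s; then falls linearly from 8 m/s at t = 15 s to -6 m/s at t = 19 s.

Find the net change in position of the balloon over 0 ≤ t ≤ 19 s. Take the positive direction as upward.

78.5 m

Net displacement equals the area under the velocity-time graph (areas below the axis count negative).
0–3 s: ½(-4 + 4)(3) = 0 m
3–8 s: ½(4 + 3)(5) = 17.5 m
8–9 s: ½(3 + 9)(1) = 6 m
9–15 s: ½(9 + 8)(6) = 51 m
15–19 s: ½(8 + -6)(4) = 4 m
Net displacement = 78.5 m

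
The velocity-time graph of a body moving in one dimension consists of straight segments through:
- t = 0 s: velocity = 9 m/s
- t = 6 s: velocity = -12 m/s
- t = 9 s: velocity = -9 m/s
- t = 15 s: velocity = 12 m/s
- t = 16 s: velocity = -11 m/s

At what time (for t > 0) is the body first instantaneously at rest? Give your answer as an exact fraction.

v changes sign on 0–6 s (from 9 to -12); the graph is linear there, so v = 0 at t = 0 + (-9)·(6 − 0)/(-12 − 9) = 18/7 s.

t = 18/7 s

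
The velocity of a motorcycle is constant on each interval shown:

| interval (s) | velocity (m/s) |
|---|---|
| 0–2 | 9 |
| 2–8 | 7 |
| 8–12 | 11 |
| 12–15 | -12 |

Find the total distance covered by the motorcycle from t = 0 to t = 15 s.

140 m

Distance (not displacement) is the total path length: add the absolute areas under v-t.
0–2 s: |9| × 2 = 18 m
2–8 s: |7| × 6 = 42 m
8–12 s: |11| × 4 = 44 m
12–15 s: |-12| × 3 = 36 m
Total distance = 140 m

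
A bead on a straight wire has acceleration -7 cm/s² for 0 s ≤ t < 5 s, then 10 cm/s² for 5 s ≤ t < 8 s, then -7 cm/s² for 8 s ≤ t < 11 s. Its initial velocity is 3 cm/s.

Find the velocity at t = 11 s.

Δv equals the area under the a-t graph; then v = v₀ + Δv.
0–5 s: -7 × 5 = -35 cm/s
5–8 s: 10 × 3 = 30 cm/s
8–11 s: -7 × 3 = -21 cm/s
Δv = -26 cm/s, so v(11) = 3 + (-26) = -23 cm/s.

-23 cm/s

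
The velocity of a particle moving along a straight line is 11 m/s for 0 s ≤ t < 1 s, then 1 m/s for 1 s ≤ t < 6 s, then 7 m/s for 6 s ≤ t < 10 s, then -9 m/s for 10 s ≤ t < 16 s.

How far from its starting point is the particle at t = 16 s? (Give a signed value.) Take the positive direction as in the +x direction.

Net displacement equals the area under the velocity-time graph (areas below the axis count negative).
0–1 s: 11 × 1 = 11 m
1–6 s: 1 × 5 = 5 m
6–10 s: 7 × 4 = 28 m
10–16 s: -9 × 6 = -54 m
Net displacement = -10 m

-10 m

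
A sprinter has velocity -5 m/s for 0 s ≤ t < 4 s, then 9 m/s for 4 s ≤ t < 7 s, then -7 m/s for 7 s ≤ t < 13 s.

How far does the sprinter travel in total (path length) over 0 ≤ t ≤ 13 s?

Distance (not displacement) is the total path length: add the absolute areas under v-t.
0–4 s: |-5| × 4 = 20 m
4–7 s: |9| × 3 = 27 m
7–13 s: |-7| × 6 = 42 m
Total distance = 89 m

89 m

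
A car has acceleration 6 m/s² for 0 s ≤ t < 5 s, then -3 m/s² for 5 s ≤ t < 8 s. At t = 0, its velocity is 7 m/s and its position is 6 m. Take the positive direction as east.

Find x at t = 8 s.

On each constant-a segment, Δv = aΔt and Δx = v₀Δt + ½aΔt²; chain segment to segment.
0–5 s: v starts 7 m/s; Δx = 7·5 + ½·6·5² = 110 m; v ends 37 m/s.
5–8 s: v starts 37 m/s; Δx = 37·3 + ½·-3·3² = 97.5 m; v ends 28 m/s.
x(8) = 6 + Σ Δx = 213.5 m.

213.5 m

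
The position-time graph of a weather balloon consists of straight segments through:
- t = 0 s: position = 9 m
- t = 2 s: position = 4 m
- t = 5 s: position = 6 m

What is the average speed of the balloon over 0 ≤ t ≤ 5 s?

1.4 m/s

Average speed = (total path length)/(elapsed time); on a piecewise-linear x-t graph the path length is Σ|Δx|.
0–2 s: |Δx| = |4 − 9| = 5 m
2–5 s: |Δx| = |6 − 4| = 2 m
Total path = 7 m; average speed = 7/5 = 1.4 m/s.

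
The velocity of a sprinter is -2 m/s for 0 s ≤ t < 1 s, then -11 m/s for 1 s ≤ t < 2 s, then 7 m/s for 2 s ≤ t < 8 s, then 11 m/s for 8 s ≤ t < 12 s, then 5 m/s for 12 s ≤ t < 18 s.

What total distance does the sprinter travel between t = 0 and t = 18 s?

129 m

Total distance travelled is ∫|v| dt — sum the magnitudes of each area piece.
0–1 s: |-2| × 1 = 2 m
1–2 s: |-11| × 1 = 11 m
2–8 s: |7| × 6 = 42 m
8–12 s: |11| × 4 = 44 m
12–18 s: |5| × 6 = 30 m
Total distance = 129 m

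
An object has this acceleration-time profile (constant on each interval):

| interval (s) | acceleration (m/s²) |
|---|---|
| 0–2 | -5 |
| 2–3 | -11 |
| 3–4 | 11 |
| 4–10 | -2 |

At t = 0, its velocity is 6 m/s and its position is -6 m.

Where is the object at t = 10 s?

-83 m

On each constant-a segment, Δv = aΔt and Δx = v₀Δt + ½aΔt²; chain segment to segment.
0–2 s: v starts 6 m/s; Δx = 6·2 + ½·-5·2² = 2 m; v ends -4 m/s.
2–3 s: v starts -4 m/s; Δx = -4·1 + ½·-11·1² = -9.5 m; v ends -15 m/s.
3–4 s: v starts -15 m/s; Δx = -15·1 + ½·11·1² = -9.5 m; v ends -4 m/s.
4–10 s: v starts -4 m/s; Δx = -4·6 + ½·-2·6² = -60 m; v ends -16 m/s.
x(10) = -6 + Σ Δx = -83 m.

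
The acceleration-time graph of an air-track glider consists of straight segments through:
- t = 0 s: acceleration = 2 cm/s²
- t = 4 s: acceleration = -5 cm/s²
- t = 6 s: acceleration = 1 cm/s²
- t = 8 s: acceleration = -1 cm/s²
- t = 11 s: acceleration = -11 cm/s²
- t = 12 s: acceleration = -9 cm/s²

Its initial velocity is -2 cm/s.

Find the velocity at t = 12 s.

-40 cm/s

Δv equals the area under the a-t graph; then v = v₀ + Δv.
0–4 s: ½(2 + -5)(4) = -6 cm/s
4–6 s: ½(-5 + 1)(2) = -4 cm/s
6–8 s: ½(1 + -1)(2) = 0 cm/s
8–11 s: ½(-1 + -11)(3) = -18 cm/s
11–12 s: ½(-11 + -9)(1) = -10 cm/s
Δv = -38 cm/s, so v(12) = -2 + (-38) = -40 cm/s.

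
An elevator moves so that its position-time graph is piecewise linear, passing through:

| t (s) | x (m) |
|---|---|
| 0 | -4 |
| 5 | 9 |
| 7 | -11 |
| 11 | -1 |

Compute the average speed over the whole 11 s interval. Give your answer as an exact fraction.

Average speed = (total path length)/(elapsed time); on a piecewise-linear x-t graph the path length is Σ|Δx|.
0–5 s: |Δx| = |9 − -4| = 13 m
5–7 s: |Δx| = |-11 − 9| = 20 m
7–11 s: |Δx| = |-1 − -11| = 10 m
Total path = 43 m; average speed = 43/11 = 43/11 m/s.

43/11 m/s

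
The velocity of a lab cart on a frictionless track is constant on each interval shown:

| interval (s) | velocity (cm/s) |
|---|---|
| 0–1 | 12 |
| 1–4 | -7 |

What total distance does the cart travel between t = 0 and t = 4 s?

Distance (not displacement) is the total path length: add the absolute areas under v-t.
0–1 s: |12| × 1 = 12 cm
1–4 s: |-7| × 3 = 21 cm
Total distance = 33 cm

33 cm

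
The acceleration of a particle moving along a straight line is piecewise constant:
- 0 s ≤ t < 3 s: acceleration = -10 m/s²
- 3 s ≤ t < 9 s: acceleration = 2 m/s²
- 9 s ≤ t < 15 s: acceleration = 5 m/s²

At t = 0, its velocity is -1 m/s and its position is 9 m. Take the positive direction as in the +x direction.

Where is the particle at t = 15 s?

On each constant-a segment, Δv = aΔt and Δx = v₀Δt + ½aΔt²; chain segment to segment.
0–3 s: v starts -1 m/s; Δx = -1·3 + ½·-10·3² = -48 m; v ends -31 m/s.
3–9 s: v starts -31 m/s; Δx = -31·6 + ½·2·6² = -150 m; v ends -19 m/s.
9–15 s: v starts -19 m/s; Δx = -19·6 + ½·5·6² = -24 m; v ends 11 m/s.
x(15) = 9 + Σ Δx = -213 m.

-213 m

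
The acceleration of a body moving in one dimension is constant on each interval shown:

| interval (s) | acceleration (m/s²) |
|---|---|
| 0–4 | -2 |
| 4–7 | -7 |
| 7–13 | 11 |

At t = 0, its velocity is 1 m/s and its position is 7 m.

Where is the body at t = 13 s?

-27.5 m

On each constant-a segment, Δv = aΔt and Δx = v₀Δt + ½aΔt²; chain segment to segment.
0–4 s: v starts 1 m/s; Δx = 1·4 + ½·-2·4² = -12 m; v ends -7 m/s.
4–7 s: v starts -7 m/s; Δx = -7·3 + ½·-7·3² = -52.5 m; v ends -28 m/s.
7–13 s: v starts -28 m/s; Δx = -28·6 + ½·11·6² = 30 m; v ends 38 m/s.
x(13) = 7 + Σ Δx = -27.5 m.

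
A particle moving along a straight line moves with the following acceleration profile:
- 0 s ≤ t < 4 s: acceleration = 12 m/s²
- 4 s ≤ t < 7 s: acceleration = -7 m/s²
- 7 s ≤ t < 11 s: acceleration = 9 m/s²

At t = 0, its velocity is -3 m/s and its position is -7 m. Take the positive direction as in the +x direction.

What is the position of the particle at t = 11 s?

348.5 m

On each constant-a segment, Δv = aΔt and Δx = v₀Δt + ½aΔt²; chain segment to segment.
0–4 s: v starts -3 m/s; Δx = -3·4 + ½·12·4² = 84 m; v ends 45 m/s.
4–7 s: v starts 45 m/s; Δx = 45·3 + ½·-7·3² = 103.5 m; v ends 24 m/s.
7–11 s: v starts 24 m/s; Δx = 24·4 + ½·9·4² = 168 m; v ends 60 m/s.
x(11) = -7 + Σ Δx = 348.5 m.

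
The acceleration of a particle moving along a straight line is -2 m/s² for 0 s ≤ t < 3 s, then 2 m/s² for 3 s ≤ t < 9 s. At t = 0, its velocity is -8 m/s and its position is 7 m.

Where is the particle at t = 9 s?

-74 m

On each constant-a segment, Δv = aΔt and Δx = v₀Δt + ½aΔt²; chain segment to segment.
0–3 s: v starts -8 m/s; Δx = -8·3 + ½·-2·3² = -33 m; v ends -14 m/s.
3–9 s: v starts -14 m/s; Δx = -14·6 + ½·2·6² = -48 m; v ends -2 m/s.
x(9) = 7 + Σ Δx = -74 m.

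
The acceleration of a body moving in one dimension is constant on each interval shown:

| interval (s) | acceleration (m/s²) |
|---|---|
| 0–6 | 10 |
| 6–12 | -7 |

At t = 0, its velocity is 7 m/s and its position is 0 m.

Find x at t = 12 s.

498 m

On each constant-a segment, Δv = aΔt and Δx = v₀Δt + ½aΔt²; chain segment to segment.
0–6 s: v starts 7 m/s; Δx = 7·6 + ½·10·6² = 222 m; v ends 67 m/s.
6–12 s: v starts 67 m/s; Δx = 67·6 + ½·-7·6² = 276 m; v ends 25 m/s.
x(12) = 0 + Σ Δx = 498 m.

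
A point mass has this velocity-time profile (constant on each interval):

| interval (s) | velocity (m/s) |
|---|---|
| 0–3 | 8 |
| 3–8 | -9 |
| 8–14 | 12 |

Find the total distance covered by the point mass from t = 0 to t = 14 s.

Distance (not displacement) is the total path length: add the absolute areas under v-t.
0–3 s: |8| × 3 = 24 m
3–8 s: |-9| × 5 = 45 m
8–14 s: |12| × 6 = 72 m
Total distance = 141 m

141 m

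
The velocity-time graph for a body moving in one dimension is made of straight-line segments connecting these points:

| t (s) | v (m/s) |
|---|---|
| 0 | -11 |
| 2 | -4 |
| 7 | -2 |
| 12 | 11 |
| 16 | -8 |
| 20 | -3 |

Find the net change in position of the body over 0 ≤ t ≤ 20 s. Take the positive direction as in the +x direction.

Displacement is the signed area under the v-t curve.
0–2 s: ½(-11 + -4)(2) = -15 m
2–7 s: ½(-4 + -2)(5) = -15 m
7–12 s: ½(-2 + 11)(5) = 22.5 m
12–16 s: ½(11 + -8)(4) = 6 m
16–20 s: ½(-8 + -3)(4) = -22 m
Net displacement = -23.5 m

-23.5 m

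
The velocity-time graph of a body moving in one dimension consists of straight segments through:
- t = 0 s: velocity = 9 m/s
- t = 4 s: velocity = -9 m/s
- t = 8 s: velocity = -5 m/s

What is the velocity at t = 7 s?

On 4–8 s the graph is linear from -9 to -5 m/s: v(7) = -9 + (-5 − -9)·(7 − 4)/(8 − 4) = -6 m/s.

-6 m/s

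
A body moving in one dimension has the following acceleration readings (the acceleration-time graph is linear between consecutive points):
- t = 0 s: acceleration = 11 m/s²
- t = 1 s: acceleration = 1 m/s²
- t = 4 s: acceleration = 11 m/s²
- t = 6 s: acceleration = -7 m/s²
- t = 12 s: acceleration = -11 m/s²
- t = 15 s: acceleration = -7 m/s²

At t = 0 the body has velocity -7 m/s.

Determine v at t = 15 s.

Δv equals the area under the a-t graph; then v = v₀ + Δv.
0–1 s: ½(11 + 1)(1) = 6 m/s
1–4 s: ½(1 + 11)(3) = 18 m/s
4–6 s: ½(11 + -7)(2) = 4 m/s
6–12 s: ½(-7 + -11)(6) = -54 m/s
12–15 s: ½(-11 + -7)(3) = -27 m/s
Δv = -53 m/s, so v(15) = -7 + (-53) = -60 m/s.

-60 m/s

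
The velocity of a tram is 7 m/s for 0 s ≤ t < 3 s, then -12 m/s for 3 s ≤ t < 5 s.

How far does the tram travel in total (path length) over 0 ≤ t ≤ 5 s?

45 m

Distance (not displacement) is the total path length: add the absolute areas under v-t.
0–3 s: |7| × 3 = 21 m
3–5 s: |-12| × 2 = 24 m
Total distance = 45 m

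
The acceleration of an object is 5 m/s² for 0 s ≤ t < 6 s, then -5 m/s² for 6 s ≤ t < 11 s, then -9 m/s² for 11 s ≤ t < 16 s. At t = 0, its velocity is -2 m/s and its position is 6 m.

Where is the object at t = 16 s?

On each constant-a segment, Δv = aΔt and Δx = v₀Δt + ½aΔt²; chain segment to segment.
0–6 s: v starts -2 m/s; Δx = -2·6 + ½·5·6² = 78 m; v ends 28 m/s.
6–11 s: v starts 28 m/s; Δx = 28·5 + ½·-5·5² = 77.5 m; v ends 3 m/s.
11–16 s: v starts 3 m/s; Δx = 3·5 + ½·-9·5² = -97.5 m; v ends -42 m/s.
x(16) = 6 + Σ Δx = 64 m.

64 m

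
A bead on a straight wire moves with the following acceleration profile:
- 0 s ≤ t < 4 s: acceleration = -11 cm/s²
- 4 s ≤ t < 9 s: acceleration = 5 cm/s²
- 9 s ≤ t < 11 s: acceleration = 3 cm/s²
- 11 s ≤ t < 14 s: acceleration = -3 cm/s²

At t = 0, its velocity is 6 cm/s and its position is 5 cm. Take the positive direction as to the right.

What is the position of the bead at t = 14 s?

On each constant-a segment, Δv = aΔt and Δx = v₀Δt + ½aΔt²; chain segment to segment.
0–4 s: v starts 6 cm/s; Δx = 6·4 + ½·-11·4² = -64 cm; v ends -38 cm/s.
4–9 s: v starts -38 cm/s; Δx = -38·5 + ½·5·5² = -127.5 cm; v ends -13 cm/s.
9–11 s: v starts -13 cm/s; Δx = -13·2 + ½·3·2² = -20 cm; v ends -7 cm/s.
11–14 s: v starts -7 cm/s; Δx = -7·3 + ½·-3·3² = -34.5 cm; v ends -16 cm/s.
x(14) = 5 + Σ Δx = -241 cm.

-241 cm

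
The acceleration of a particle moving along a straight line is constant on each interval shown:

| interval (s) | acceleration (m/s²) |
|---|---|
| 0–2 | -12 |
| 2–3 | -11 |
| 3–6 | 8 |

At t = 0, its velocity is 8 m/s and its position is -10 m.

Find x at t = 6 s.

-84.5 m

On each constant-a segment, Δv = aΔt and Δx = v₀Δt + ½aΔt²; chain segment to segment.
0–2 s: v starts 8 m/s; Δx = 8·2 + ½·-12·2² = -8 m; v ends -16 m/s.
2–3 s: v starts -16 m/s; Δx = -16·1 + ½·-11·1² = -21.5 m; v ends -27 m/s.
3–6 s: v starts -27 m/s; Δx = -27·3 + ½·8·3² = -45 m; v ends -3 m/s.
x(6) = -10 + Σ Δx = -84.5 m.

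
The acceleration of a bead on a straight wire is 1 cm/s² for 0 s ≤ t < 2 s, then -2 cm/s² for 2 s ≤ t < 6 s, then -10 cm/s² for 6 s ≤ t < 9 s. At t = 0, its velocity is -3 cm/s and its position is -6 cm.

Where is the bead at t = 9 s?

-102 cm

On each constant-a segment, Δv = aΔt and Δx = v₀Δt + ½aΔt²; chain segment to segment.
0–2 s: v starts -3 cm/s; Δx = -3·2 + ½·1·2² = -4 cm; v ends -1 cm/s.
2–6 s: v starts -1 cm/s; Δx = -1·4 + ½·-2·4² = -20 cm; v ends -9 cm/s.
6–9 s: v starts -9 cm/s; Δx = -9·3 + ½·-10·3² = -72 cm; v ends -39 cm/s.
x(9) = -6 + Σ Δx = -102 cm.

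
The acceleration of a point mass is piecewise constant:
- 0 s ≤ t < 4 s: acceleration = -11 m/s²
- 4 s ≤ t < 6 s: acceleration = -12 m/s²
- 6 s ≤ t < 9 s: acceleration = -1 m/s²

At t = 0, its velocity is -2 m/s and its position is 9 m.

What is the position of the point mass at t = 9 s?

On each constant-a segment, Δv = aΔt and Δx = v₀Δt + ½aΔt²; chain segment to segment.
0–4 s: v starts -2 m/s; Δx = -2·4 + ½·-11·4² = -96 m; v ends -46 m/s.
4–6 s: v starts -46 m/s; Δx = -46·2 + ½·-12·2² = -116 m; v ends -70 m/s.
6–9 s: v starts -70 m/s; Δx = -70·3 + ½·-1·3² = -214.5 m; v ends -73 m/s.
x(9) = 9 + Σ Δx = -417.5 m.

-417.5 m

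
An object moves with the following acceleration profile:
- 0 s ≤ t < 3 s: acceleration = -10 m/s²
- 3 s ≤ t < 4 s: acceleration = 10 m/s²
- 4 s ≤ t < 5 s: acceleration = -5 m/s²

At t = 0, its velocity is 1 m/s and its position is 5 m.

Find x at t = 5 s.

On each constant-a segment, Δv = aΔt and Δx = v₀Δt + ½aΔt²; chain segment to segment.
0–3 s: v starts 1 m/s; Δx = 1·3 + ½·-10·3² = -42 m; v ends -29 m/s.
3–4 s: v starts -29 m/s; Δx = -29·1 + ½·10·1² = -24 m; v ends -19 m/s.
4–5 s: v starts -19 m/s; Δx = -19·1 + ½·-5·1² = -21.5 m; v ends -24 m/s.
x(5) = 5 + Σ Δx = -82.5 m.

-82.5 m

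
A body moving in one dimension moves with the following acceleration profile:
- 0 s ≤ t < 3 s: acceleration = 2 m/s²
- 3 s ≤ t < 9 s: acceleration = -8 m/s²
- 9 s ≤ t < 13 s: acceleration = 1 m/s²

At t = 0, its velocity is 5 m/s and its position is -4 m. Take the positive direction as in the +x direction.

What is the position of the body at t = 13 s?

-198 m

On each constant-a segment, Δv = aΔt and Δx = v₀Δt + ½aΔt²; chain segment to segment.
0–3 s: v starts 5 m/s; Δx = 5·3 + ½·2·3² = 24 m; v ends 11 m/s.
3–9 s: v starts 11 m/s; Δx = 11·6 + ½·-8·6² = -78 m; v ends -37 m/s.
9–13 s: v starts -37 m/s; Δx = -37·4 + ½·1·4² = -140 m; v ends -33 m/s.
x(13) = -4 + Σ Δx = -198 m.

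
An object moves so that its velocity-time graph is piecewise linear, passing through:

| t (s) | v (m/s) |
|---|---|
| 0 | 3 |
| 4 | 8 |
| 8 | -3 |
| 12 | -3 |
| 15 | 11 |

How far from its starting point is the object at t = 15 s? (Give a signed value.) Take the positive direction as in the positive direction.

32 m

Net displacement equals the area under the velocity-time graph (areas below the axis count negative).
0–4 s: ½(3 + 8)(4) = 22 m
4–8 s: ½(8 + -3)(4) = 10 m
8–12 s: -3 × 4 = -12 m
12–15 s: ½(-3 + 11)(3) = 12 m
Net displacement = 32 m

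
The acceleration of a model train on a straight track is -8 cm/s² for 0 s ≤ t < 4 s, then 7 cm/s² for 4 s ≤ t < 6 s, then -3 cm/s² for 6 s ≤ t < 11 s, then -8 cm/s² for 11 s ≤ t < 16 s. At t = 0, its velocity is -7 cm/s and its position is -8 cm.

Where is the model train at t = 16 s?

On each constant-a segment, Δv = aΔt and Δx = v₀Δt + ½aΔt²; chain segment to segment.
0–4 s: v starts -7 cm/s; Δx = -7·4 + ½·-8·4² = -92 cm; v ends -39 cm/s.
4–6 s: v starts -39 cm/s; Δx = -39·2 + ½·7·2² = -64 cm; v ends -25 cm/s.
6–11 s: v starts -25 cm/s; Δx = -25·5 + ½·-3·5² = -162.5 cm; v ends -40 cm/s.
11–16 s: v starts -40 cm/s; Δx = -40·5 + ½·-8·5² = -300 cm; v ends -80 cm/s.
x(16) = -8 + Σ Δx = -626.5 cm.

-626.5 cm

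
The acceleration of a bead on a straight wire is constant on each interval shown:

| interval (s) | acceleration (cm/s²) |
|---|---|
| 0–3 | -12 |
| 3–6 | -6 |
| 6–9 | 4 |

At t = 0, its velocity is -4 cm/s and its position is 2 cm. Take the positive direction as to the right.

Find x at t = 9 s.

On each constant-a segment, Δv = aΔt and Δx = v₀Δt + ½aΔt²; chain segment to segment.
0–3 s: v starts -4 cm/s; Δx = -4·3 + ½·-12·3² = -66 cm; v ends -40 cm/s.
3–6 s: v starts -40 cm/s; Δx = -40·3 + ½·-6·3² = -147 cm; v ends -58 cm/s.
6–9 s: v starts -58 cm/s; Δx = -58·3 + ½·4·3² = -156 cm; v ends -46 cm/s.
x(9) = 2 + Σ Δx = -367 cm.

-367 cm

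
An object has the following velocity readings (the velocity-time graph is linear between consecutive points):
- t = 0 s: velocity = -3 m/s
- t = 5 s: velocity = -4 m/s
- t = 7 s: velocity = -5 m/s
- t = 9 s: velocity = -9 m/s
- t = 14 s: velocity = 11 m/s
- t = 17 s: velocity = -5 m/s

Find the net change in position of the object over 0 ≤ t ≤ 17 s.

Net displacement equals the area under the velocity-time graph (areas below the axis count negative).
0–5 s: ½(-3 + -4)(5) = -17.5 m
5–7 s: ½(-4 + -5)(2) = -9 m
7–9 s: ½(-5 + -9)(2) = -14 m
9–14 s: ½(-9 + 11)(5) = 5 m
14–17 s: ½(11 + -5)(3) = 9 m
Net displacement = -26.5 m

-26.5 m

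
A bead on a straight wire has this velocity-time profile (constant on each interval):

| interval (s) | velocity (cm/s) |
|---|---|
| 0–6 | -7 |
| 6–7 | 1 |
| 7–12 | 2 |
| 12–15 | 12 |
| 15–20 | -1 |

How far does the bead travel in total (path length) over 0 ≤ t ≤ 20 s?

94 cm

Distance (not displacement) is the total path length: add the absolute areas under v-t.
0–6 s: |-7| × 6 = 42 cm
6–7 s: |1| × 1 = 1 cm
7–12 s: |2| × 5 = 10 cm
12–15 s: |12| × 3 = 36 cm
15–20 s: |-1| × 5 = 5 cm
Total distance = 94 cm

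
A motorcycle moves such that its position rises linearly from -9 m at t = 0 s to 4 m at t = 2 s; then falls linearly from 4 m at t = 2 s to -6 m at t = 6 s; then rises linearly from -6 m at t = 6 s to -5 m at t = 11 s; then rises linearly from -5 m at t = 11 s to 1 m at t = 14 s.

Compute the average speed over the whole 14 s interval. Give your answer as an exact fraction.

Average speed = (total path length)/(elapsed time); on a piecewise-linear x-t graph the path length is Σ|Δx|.
0–2 s: |Δx| = |4 − -9| = 13 m
2–6 s: |Δx| = |-6 − 4| = 10 m
6–11 s: |Δx| = |-5 − -6| = 1 m
11–14 s: |Δx| = |1 − -5| = 6 m
Total path = 30 m; average speed = 30/14 = 15/7 m/s.

15/7 m/s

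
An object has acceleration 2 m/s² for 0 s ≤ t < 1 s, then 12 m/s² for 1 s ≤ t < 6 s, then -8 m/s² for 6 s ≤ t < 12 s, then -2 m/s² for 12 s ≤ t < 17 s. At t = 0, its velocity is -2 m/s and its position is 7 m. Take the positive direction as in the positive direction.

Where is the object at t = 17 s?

On each constant-a segment, Δv = aΔt and Δx = v₀Δt + ½aΔt²; chain segment to segment.
0–1 s: v starts -2 m/s; Δx = -2·1 + ½·2·1² = -1 m; v ends 0 m/s.
1–6 s: v starts 0 m/s; Δx = 0·5 + ½·12·5² = 150 m; v ends 60 m/s.
6–12 s: v starts 60 m/s; Δx = 60·6 + ½·-8·6² = 216 m; v ends 12 m/s.
12–17 s: v starts 12 m/s; Δx = 12·5 + ½·-2·5² = 35 m; v ends 2 m/s.
x(17) = 7 + Σ Δx = 407 m.

407 m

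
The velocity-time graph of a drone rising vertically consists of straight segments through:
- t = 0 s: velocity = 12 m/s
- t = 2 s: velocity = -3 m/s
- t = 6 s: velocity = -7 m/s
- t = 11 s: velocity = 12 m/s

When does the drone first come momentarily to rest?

t = 1.6 s

v changes sign on 0–2 s (from 12 to -3); the graph is linear there, so v = 0 at t = 0 + (-12)·(2 − 0)/(-3 − 12) = 1.6 s.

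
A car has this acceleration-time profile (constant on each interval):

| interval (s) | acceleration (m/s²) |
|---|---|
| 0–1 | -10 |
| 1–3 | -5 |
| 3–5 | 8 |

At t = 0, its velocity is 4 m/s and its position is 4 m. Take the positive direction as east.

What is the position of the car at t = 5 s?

On each constant-a segment, Δv = aΔt and Δx = v₀Δt + ½aΔt²; chain segment to segment.
0–1 s: v starts 4 m/s; Δx = 4·1 + ½·-10·1² = -1 m; v ends -6 m/s.
1–3 s: v starts -6 m/s; Δx = -6·2 + ½·-5·2² = -22 m; v ends -16 m/s.
3–5 s: v starts -16 m/s; Δx = -16·2 + ½·8·2² = -16 m; v ends 0 m/s.
x(5) = 4 + Σ Δx = -35 m.

-35 m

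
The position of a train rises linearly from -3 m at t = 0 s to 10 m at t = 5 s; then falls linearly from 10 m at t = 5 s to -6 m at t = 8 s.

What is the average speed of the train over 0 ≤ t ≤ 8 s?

3.625 m/s

Average speed = (total path length)/(elapsed time); on a piecewise-linear x-t graph the path length is Σ|Δx|.
0–5 s: |Δx| = |10 − -3| = 13 m
5–8 s: |Δx| = |-6 − 10| = 16 m
Total path = 29 m; average speed = 29/8 = 3.625 m/s.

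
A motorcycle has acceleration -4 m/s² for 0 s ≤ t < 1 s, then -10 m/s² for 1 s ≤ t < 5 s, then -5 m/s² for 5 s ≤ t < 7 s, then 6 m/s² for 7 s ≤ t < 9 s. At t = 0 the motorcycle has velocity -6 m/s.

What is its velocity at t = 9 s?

-48 m/s

Δv equals the area under the a-t graph; then v = v₀ + Δv.
0–1 s: -4 × 1 = -4 m/s
1–5 s: -10 × 4 = -40 m/s
5–7 s: -5 × 2 = -10 m/s
7–9 s: 6 × 2 = 12 m/s
Δv = -42 m/s, so v(9) = -6 + (-42) = -48 m/s.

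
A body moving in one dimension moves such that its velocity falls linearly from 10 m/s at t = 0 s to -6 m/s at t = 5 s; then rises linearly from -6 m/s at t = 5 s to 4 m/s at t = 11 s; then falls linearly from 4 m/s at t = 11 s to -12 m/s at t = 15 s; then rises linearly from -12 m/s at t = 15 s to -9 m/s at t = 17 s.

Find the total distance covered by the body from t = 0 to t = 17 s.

77.85 m

Distance (not displacement) is the total path length: add the absolute areas under v-t.
0–5 s: v = 0 at t = 3.125 s; triangle areas 15.625 + 5.625 = 21.25 m
5–11 s: v = 0 at t = 8.6 s; triangle areas 10.8 + 4.8 = 15.6 m
11–15 s: v = 0 at t = 12 s; triangle areas 2 + 18 = 20 m
15–17 s: |½(-12 + -9)(2)| = 21 m
Total distance = 77.85 m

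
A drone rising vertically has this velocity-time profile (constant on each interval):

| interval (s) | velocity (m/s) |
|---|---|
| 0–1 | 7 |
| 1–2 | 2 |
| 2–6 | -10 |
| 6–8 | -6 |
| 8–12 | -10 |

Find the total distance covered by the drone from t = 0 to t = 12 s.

101 m

Distance (not displacement) is the total path length: add the absolute areas under v-t.
0–1 s: |7| × 1 = 7 m
1–2 s: |2| × 1 = 2 m
2–6 s: |-10| × 4 = 40 m
6–8 s: |-6| × 2 = 12 m
8–12 s: |-10| × 4 = 40 m
Total distance = 101 m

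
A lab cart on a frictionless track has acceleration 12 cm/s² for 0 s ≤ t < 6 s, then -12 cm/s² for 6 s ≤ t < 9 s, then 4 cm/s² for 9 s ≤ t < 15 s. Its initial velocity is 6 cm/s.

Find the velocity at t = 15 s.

Δv equals the area under the a-t graph; then v = v₀ + Δv.
0–6 s: 12 × 6 = 72 cm/s
6–9 s: -12 × 3 = -36 cm/s
9–15 s: 4 × 6 = 24 cm/s
Δv = 60 cm/s, so v(15) = 6 + (60) = 66 cm/s.

66 cm/s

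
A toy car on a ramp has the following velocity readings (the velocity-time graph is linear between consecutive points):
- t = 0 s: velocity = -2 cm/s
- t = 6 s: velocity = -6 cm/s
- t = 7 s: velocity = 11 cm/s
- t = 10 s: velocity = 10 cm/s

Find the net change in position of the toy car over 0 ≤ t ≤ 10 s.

10 cm

Net displacement equals the area under the velocity-time graph (areas below the axis count negative).
0–6 s: ½(-2 + -6)(6) = -24 cm
6–7 s: ½(-6 + 11)(1) = 2.5 cm
7–10 s: ½(11 + 10)(3) = 31.5 cm
Net displacement = 10 cm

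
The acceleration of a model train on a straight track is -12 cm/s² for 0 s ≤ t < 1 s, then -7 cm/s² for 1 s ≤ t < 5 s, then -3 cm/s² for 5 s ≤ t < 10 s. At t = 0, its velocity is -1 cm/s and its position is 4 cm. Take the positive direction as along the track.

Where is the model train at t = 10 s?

-353.5 cm

On each constant-a segment, Δv = aΔt and Δx = v₀Δt + ½aΔt²; chain segment to segment.
0–1 s: v starts -1 cm/s; Δx = -1·1 + ½·-12·1² = -7 cm; v ends -13 cm/s.
1–5 s: v starts -13 cm/s; Δx = -13·4 + ½·-7·4² = -108 cm; v ends -41 cm/s.
5–10 s: v starts -41 cm/s; Δx = -41·5 + ½·-3·5² = -242.5 cm; v ends -56 cm/s.
x(10) = 4 + Σ Δx = -353.5 cm.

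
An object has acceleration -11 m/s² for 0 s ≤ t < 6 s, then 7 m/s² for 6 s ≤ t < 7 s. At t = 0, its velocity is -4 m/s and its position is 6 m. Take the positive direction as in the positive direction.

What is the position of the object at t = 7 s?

On each constant-a segment, Δv = aΔt and Δx = v₀Δt + ½aΔt²; chain segment to segment.
0–6 s: v starts -4 m/s; Δx = -4·6 + ½·-11·6² = -222 m; v ends -70 m/s.
6–7 s: v starts -70 m/s; Δx = -70·1 + ½·7·1² = -66.5 m; v ends -63 m/s.
x(7) = 6 + Σ Δx = -282.5 m.

-282.5 m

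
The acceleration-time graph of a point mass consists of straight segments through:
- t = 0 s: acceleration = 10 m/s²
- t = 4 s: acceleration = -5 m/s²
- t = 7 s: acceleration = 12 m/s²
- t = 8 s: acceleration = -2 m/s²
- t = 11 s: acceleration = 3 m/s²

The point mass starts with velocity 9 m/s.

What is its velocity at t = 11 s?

Δv equals the area under the a-t graph; then v = v₀ + Δv.
0–4 s: ½(10 + -5)(4) = 10 m/s
4–7 s: ½(-5 + 12)(3) = 10.5 m/s
7–8 s: ½(12 + -2)(1) = 5 m/s
8–11 s: ½(-2 + 3)(3) = 1.5 m/s
Δv = 27 m/s, so v(11) = 9 + (27) = 36 m/s.

36 m/s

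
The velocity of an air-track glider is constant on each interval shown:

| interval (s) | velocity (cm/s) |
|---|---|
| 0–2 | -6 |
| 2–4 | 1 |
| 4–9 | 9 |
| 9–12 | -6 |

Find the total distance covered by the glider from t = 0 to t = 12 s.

77 cm

Distance (not displacement) is the total path length: add the absolute areas under v-t.
0–2 s: |-6| × 2 = 12 cm
2–4 s: |1| × 2 = 2 cm
4–9 s: |9| × 5 = 45 cm
9–12 s: |-6| × 3 = 18 cm
Total distance = 77 cm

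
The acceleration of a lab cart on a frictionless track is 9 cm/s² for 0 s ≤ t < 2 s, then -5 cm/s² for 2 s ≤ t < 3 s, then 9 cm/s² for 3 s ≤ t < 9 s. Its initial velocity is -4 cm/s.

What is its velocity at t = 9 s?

Δv equals the area under the a-t graph; then v = v₀ + Δv.
0–2 s: 9 × 2 = 18 cm/s
2–3 s: -5 × 1 = -5 cm/s
3–9 s: 9 × 6 = 54 cm/s
Δv = 67 cm/s, so v(9) = -4 + (67) = 63 cm/s.

63 cm/s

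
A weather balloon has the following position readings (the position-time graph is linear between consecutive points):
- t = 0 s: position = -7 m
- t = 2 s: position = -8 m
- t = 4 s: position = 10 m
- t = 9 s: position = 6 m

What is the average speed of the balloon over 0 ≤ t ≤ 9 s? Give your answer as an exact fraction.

23/9 m/s

Average speed = (total path length)/(elapsed time); on a piecewise-linear x-t graph the path length is Σ|Δx|.
0–2 s: |Δx| = |-8 − -7| = 1 m
2–4 s: |Δx| = |10 − -8| = 18 m
4–9 s: |Δx| = |6 − 10| = 4 m
Total path = 23 m; average speed = 23/9 = 23/9 m/s.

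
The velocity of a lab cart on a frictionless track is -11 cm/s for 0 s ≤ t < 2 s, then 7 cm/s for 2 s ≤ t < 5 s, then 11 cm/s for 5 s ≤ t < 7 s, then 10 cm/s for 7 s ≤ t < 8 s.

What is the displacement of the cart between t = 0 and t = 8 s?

Net displacement equals the area under the velocity-time graph (areas below the axis count negative).
0–2 s: -11 × 2 = -22 cm
2–5 s: 7 × 3 = 21 cm
5–7 s: 11 × 2 = 22 cm
7–8 s: 10 × 1 = 10 cm
Net displacement = 31 cm

31 cm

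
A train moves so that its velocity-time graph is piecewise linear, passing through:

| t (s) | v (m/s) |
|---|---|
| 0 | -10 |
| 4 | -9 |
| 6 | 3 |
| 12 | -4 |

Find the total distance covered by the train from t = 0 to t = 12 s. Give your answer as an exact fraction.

787/14 m

Distance (not displacement) is the total path length: add the absolute areas under v-t.
0–4 s: |½(-10 + -9)(4)| = 38 m
4–6 s: v = 0 at t = 5.5 s; triangle areas 6.75 + 0.75 = 7.5 m
6–12 s: v = 0 at t = 60/7 s; triangle areas 27/7 + 48/7 = 75/7 m
Total distance = 787/14 m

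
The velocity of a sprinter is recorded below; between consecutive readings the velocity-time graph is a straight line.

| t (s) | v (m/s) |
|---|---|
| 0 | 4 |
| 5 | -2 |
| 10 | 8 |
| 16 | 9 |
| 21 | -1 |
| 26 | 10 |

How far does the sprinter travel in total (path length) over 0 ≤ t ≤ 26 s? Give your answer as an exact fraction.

3953/33 m

Distance (not displacement) is the total path length: add the absolute areas under v-t.
0–5 s: v = 0 at t = 10/3 s; triangle areas 20/3 + 5/3 = 25/3 m
5–10 s: v = 0 at t = 6 s; triangle areas 1 + 16 = 17 m
10–16 s: |½(8 + 9)(6)| = 51 m
16–21 s: v = 0 at t = 20.5 s; triangle areas 20.25 + 0.25 = 20.5 m
21–26 s: v = 0 at t = 236/11 s; triangle areas 5/22 + 250/11 = 505/22 m
Total distance = 3953/33 m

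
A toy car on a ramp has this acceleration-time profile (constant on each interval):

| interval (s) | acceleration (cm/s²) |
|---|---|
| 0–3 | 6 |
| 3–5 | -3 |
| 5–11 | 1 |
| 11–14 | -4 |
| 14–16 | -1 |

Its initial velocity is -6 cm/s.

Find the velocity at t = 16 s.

Δv equals the area under the a-t graph; then v = v₀ + Δv.
0–3 s: 6 × 3 = 18 cm/s
3–5 s: -3 × 2 = -6 cm/s
5–11 s: 1 × 6 = 6 cm/s
11–14 s: -4 × 3 = -12 cm/s
14–16 s: -1 × 2 = -2 cm/s
Δv = 4 cm/s, so v(16) = -6 + (4) = -2 cm/s.

-2 cm/s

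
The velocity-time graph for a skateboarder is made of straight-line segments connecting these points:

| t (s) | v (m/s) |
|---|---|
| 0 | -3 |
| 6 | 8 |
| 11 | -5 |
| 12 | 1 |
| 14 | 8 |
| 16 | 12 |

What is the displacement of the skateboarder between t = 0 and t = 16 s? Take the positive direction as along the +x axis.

Net displacement equals the area under the velocity-time graph (areas below the axis count negative).
0–6 s: ½(-3 + 8)(6) = 15 m
6–11 s: ½(8 + -5)(5) = 7.5 m
11–12 s: ½(-5 + 1)(1) = -2 m
12–14 s: ½(1 + 8)(2) = 9 m
14–16 s: ½(8 + 12)(2) = 20 m
Net displacement = 49.5 m

49.5 m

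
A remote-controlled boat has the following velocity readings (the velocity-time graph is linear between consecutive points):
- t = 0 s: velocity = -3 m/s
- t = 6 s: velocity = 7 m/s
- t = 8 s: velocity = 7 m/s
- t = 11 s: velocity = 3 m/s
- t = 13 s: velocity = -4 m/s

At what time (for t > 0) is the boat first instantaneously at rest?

t = 1.8 s

v changes sign on 0–6 s (from -3 to 7); the graph is linear there, so v = 0 at t = 0 + (3)·(6 − 0)/(7 − -3) = 1.8 s.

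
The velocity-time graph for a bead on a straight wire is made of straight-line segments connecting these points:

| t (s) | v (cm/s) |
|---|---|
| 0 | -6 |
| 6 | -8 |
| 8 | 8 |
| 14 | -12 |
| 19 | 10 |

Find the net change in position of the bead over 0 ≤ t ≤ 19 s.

-59 cm

Displacement is the signed area under the v-t curve.
0–6 s: ½(-6 + -8)(6) = -42 cm
6–8 s: ½(-8 + 8)(2) = 0 cm
8–14 s: ½(8 + -12)(6) = -12 cm
14–19 s: ½(-12 + 10)(5) = -5 cm
Net displacement = -59 cm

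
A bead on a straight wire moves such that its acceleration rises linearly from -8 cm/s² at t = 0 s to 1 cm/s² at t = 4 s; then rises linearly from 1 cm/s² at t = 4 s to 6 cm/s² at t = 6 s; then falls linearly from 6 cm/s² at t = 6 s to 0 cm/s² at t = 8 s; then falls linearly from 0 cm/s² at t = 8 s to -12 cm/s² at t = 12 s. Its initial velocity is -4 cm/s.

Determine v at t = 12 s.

-29 cm/s

Δv equals the area under the a-t graph; then v = v₀ + Δv.
0–4 s: ½(-8 + 1)(4) = -14 cm/s
4–6 s: ½(1 + 6)(2) = 7 cm/s
6–8 s: ½(6 + 0)(2) = 6 cm/s
8–12 s: ½(0 + -12)(4) = -24 cm/s
Δv = -25 cm/s, so v(12) = -4 + (-25) = -29 cm/s.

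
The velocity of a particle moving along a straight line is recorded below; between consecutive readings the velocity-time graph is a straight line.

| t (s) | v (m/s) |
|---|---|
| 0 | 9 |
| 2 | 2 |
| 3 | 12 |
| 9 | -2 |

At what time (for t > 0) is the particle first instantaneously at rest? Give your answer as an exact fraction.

v changes sign on 3–9 s (from 12 to -2); the graph is linear there, so v = 0 at t = 3 + (-12)·(9 − 3)/(-2 − 12) = 57/7 s.

t = 57/7 s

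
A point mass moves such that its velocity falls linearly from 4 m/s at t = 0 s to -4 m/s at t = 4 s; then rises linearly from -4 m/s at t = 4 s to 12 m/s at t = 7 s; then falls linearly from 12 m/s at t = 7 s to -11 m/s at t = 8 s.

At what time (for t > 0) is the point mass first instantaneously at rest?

v changes sign on 0–4 s (from 4 to -4); the graph is linear there, so v = 0 at t = 0 + (-4)·(4 − 0)/(-4 − 4) = 2 s.

t = 2 s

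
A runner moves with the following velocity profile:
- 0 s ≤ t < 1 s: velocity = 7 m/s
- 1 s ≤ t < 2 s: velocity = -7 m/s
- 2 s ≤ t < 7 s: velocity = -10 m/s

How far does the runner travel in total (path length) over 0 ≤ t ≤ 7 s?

64 m

Distance (not displacement) is the total path length: add the absolute areas under v-t.
0–1 s: |7| × 1 = 7 m
1–2 s: |-7| × 1 = 7 m
2–7 s: |-10| × 5 = 50 m
Total distance = 64 m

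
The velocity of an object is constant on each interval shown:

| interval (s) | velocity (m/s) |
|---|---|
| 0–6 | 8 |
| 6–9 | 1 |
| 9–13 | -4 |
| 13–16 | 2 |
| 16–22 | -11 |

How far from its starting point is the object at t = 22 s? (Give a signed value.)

Displacement is the signed area under the v-t curve.
0–6 s: 8 × 6 = 48 m
6–9 s: 1 × 3 = 3 m
9–13 s: -4 × 4 = -16 m
13–16 s: 2 × 3 = 6 m
16–22 s: -11 × 6 = -66 m
Net displacement = -25 m

-25 m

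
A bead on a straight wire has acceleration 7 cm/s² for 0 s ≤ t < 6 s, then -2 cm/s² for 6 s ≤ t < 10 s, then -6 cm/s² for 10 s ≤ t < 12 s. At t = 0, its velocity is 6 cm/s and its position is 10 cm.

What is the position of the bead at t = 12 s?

416 cm

On each constant-a segment, Δv = aΔt and Δx = v₀Δt + ½aΔt²; chain segment to segment.
0–6 s: v starts 6 cm/s; Δx = 6·6 + ½·7·6² = 162 cm; v ends 48 cm/s.
6–10 s: v starts 48 cm/s; Δx = 48·4 + ½·-2·4² = 176 cm; v ends 40 cm/s.
10–12 s: v starts 40 cm/s; Δx = 40·2 + ½·-6·2² = 68 cm; v ends 28 cm/s.
x(12) = 10 + Σ Δx = 416 cm.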